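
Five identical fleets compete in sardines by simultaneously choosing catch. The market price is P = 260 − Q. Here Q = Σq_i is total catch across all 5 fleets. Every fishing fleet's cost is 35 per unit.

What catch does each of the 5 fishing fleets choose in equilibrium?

A representative fishing fleet's profit is π_i = q_i(260 − Q) − 35q_i, with Q = q_i + Σ_{j≠i} q_j.
First-order condition: 225 − 2q_i − Σ_{j≠i} q_j = 0.
Imposing symmetry (q_j = q for all j) turns Σ_{j≠i} q_j into 4q, so 225 = 6q and q = 37.5.

37.5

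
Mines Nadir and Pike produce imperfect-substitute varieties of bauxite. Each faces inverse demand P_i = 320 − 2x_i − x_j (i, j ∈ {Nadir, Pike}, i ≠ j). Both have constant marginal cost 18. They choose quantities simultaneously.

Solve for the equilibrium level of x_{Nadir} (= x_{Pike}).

Mine Nadir's profit: π = x_{Nadir}(320 − 2x_{Nadir} − x_{Pike}) − 18x_{Nadir}.
∂π/∂x_{Nadir} = 302 − 4x_{Nadir} − x_{Pike} = 0 ⇒ x_{Nadir} = 75.5 − 0.25x_{Pike}.
The game is symmetric, so in equilibrium x_{Pike} = x_{Nadir}: the reaction function gives 1.25x_{Nadir} = 75.5, hence x_{Nadir} = 60.4.

60.4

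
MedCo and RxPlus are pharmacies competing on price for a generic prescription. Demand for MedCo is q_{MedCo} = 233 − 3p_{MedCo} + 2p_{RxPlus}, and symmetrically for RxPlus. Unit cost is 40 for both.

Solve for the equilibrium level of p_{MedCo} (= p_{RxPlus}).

MedCo's profit: π = (p_{MedCo} − 40)(233 − 3p_{MedCo} + 2p_{RxPlus}).
∂π/∂p_{MedCo} = 353 − 6p_{MedCo} + 2p_{RxPlus} = 0 ⇒ p_{MedCo} = 353/6 + (1/3)p_{RxPlus}.
The game is symmetric, so in equilibrium p_{RxPlus} = p_{MedCo}: the reaction function gives (2/3)p_{MedCo} = 353/6, hence p_{MedCo} = 88.25.

88.25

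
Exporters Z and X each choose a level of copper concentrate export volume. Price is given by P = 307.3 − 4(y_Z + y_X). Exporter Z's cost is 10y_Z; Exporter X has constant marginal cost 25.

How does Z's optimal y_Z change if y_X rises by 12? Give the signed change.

-6

Exporter Z's profit: π = y_Z(307.3 − 4(y_Z + y_X)) − 10y_Z.
∂π/∂y_Z = 297.3 − 8y_Z − 4y_X = 0, so y_Z = 37.1625 − 0.5y_X.
The reaction-function slope is −0.5, so a 12-unit rise in y_X moves y_Z by −0.5 × 12 = −6. Z's best response falls — the actions are strategic substitutes.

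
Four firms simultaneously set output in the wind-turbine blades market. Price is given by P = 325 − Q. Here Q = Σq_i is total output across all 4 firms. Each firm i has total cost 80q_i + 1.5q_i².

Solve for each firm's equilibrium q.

30.625

A representative firm's profit is π_i = q_i(325 − Q) − 80q_i − 1.5q_i², with Q = q_i + Σ_{j≠i} q_j.
First-order condition: 245 − 5q_i − Σ_{j≠i} q_j = 0.
In a symmetric equilibrium every firm chooses the same q, so Σ_{j≠i} q_j = 3q. The condition becomes 245 − 8q = 0, giving q = 245/8 = 30.625.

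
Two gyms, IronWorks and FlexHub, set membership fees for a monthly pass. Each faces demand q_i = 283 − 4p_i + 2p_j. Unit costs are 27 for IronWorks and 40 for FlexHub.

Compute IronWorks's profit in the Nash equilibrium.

6368.04

IronWorks's profit: π = (p_{IronWorks} − 27)(283 − 4p_{IronWorks} + 2p_{FlexHub}).
∂π/∂p_{IronWorks} = 391 − 8p_{IronWorks} + 2p_{FlexHub} = 0 ⇒ p_{IronWorks} = 48.875 + 0.25p_{FlexHub}.
Similarly p_{FlexHub} = 55.375 + 0.25p_{IronWorks}.
Plugging p_{FlexHub} into IronWorks's best response: p_{IronWorks} = 48.875 + 0.25(55.375 + 0.25p_{IronWorks}) ⇒ 0.9375p_{IronWorks} = 2007/32, so p_{IronWorks} = 66.9.
Then p_{FlexHub} = 55.375 + 0.25·66.9 = 72.1.
q_{IronWorks} = 283 − 4·66.9 + 2·72.1 = 159.6.
Profit = (66.9 − 27)·159.6 = 6368.04.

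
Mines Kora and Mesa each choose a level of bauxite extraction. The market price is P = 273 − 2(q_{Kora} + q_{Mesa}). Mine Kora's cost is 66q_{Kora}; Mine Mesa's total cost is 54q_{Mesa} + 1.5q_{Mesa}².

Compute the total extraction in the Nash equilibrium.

Mine Kora's profit: π = q_{Kora}(273 − 2(q_{Kora} + q_{Mesa})) − 66q_{Kora}.
∂π/∂q_{Kora} = 207 − 4q_{Kora} − 2q_{Mesa} = 0, so q_{Kora} = 51.75 − 0.5q_{Mesa}.
For Mesa: ∂π/∂q_{Mesa} = 219 − 7q_{Mesa} − 2q_{Kora} = 0 ⇒ q_{Mesa} = 219/7 − (2/7)q_{Kora}.
Plugging q_{Mesa} into Kora's best response: q_{Kora} = 51.75 − 0.5(219/7 − (2/7)q_{Kora}) ⇒ (6/7)q_{Kora} = 1011/28, so q_{Kora} = 42.125.
Then q_{Mesa} = 219/7 − (2/7)·42.125 = 19.25.
Total extraction: 42.125 + 19.25 = 61.375.

61.375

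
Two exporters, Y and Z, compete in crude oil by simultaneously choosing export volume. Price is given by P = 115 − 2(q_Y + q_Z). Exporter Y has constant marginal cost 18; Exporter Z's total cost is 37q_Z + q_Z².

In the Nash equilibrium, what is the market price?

Exporter Y's profit: π = q_Y(115 − 2(q_Y + q_Z)) − 18q_Y.
∂π/∂q_Y = 97 − 4q_Y − 2q_Z = 0, so q_Y = 24.25 − 0.5q_Z.
For Z: ∂π/∂q_Z = 78 − 6q_Z − 2q_Y = 0 ⇒ q_Z = 13 − (1/3)q_Y.
Plugging q_Z into Y's best response: q_Y = 24.25 − 0.5(13 − (1/3)q_Y) ⇒ (5/6)q_Y = 17.75, so q_Y = 21.3.
Then q_Z = 13 − (1/3)·21.3 = 5.9.
Equilibrium price: P = 115 − 2·27.2 = 60.6.

60.6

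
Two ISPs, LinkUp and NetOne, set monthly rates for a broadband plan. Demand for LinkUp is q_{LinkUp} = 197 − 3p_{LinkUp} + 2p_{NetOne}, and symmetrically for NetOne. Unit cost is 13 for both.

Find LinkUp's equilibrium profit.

LinkUp's profit: π = (p_{LinkUp} − 13)(197 − 3p_{LinkUp} + 2p_{NetOne}).
∂π/∂p_{LinkUp} = 236 − 6p_{LinkUp} + 2p_{NetOne} = 0 ⇒ p_{LinkUp} = 118/3 + (1/3)p_{NetOne}.
The game is symmetric, so in equilibrium p_{NetOne} = p_{LinkUp}: the reaction function gives (2/3)p_{LinkUp} = 118/3, hence p_{LinkUp} = 59.
q_{LinkUp} = 197 − 3·59 + 2·59 = 138.
Profit = (59 − 13)·138 = 6348.

6348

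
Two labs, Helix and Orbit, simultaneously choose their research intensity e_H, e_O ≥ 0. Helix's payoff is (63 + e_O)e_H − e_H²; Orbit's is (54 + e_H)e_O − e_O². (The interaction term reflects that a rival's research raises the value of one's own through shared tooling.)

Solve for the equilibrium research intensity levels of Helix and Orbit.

Expanding Helix's payoff: 63e_H + e_Oe_H − e_H².
∂π/∂e_H = 63 + e_O − 2e_H = 0, so e_H = 31.5 + 0.5e_O.
Likewise for Orbit: e_O = 27 + 0.5e_H.
Plugging e_O into Helix's best response: e_H = 31.5 + 0.5(27 + 0.5e_H) ⇒ 0.75e_H = 45, so e_H = 60.
Then e_O = 27 + 0.5·60 = 57.

60, 57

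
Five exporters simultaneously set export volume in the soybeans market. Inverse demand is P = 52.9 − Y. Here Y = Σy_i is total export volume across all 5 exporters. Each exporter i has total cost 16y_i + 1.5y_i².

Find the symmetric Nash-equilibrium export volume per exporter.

A representative exporter's profit is π_i = y_i(52.9 − Y) − 16y_i − 1.5y_i², with Y = y_i + Σ_{j≠i} y_j.
First-order condition: 36.9 − 5y_i − Σ_{j≠i} y_j = 0.
With identical exporters, set every y_j = y: then 36.9 − 5y − 4y = 0, i.e. y = 36.9/9 = 4.1.

4.1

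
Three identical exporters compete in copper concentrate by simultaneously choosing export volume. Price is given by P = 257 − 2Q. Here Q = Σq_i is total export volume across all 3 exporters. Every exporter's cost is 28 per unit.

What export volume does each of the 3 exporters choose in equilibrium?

28.625

A representative exporter's profit is π_i = q_i(257 − 2Q) − 28q_i, with Q = q_i + Σ_{j≠i} q_j.
First-order condition: 229 − 4q_i − 2Σ_{j≠i} q_j = 0.
In a symmetric equilibrium every exporter chooses the same q, so Σ_{j≠i} q_j = 2q. The condition becomes 229 − 8q = 0, giving q = 229/8 = 28.625.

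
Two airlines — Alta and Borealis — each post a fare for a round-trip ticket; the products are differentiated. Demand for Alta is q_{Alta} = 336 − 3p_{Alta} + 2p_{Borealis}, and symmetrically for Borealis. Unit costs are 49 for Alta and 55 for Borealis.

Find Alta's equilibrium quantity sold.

Alta's profit: π = (p_{Alta} − 49)(336 − 3p_{Alta} + 2p_{Borealis}).
∂π/∂p_{Alta} = 483 − 6p_{Alta} + 2p_{Borealis} = 0 ⇒ p_{Alta} = 80.5 + (1/3)p_{Borealis}.
Similarly p_{Borealis} = 83.5 + (1/3)p_{Alta}.
Substituting the second reaction function into the first: p_{Alta} = 80.5 + (1/3)(83.5 + (1/3)p_{Alta}), which gives (8/9)p_{Alta} = 325/3 ⇒ p_{Alta} = 121.875.
Then p_{Borealis} = 83.5 + (1/3)·121.875 = 124.125.
q_{Alta} = 336 − 3·121.875 + 2·124.125 = 218.625.

218.625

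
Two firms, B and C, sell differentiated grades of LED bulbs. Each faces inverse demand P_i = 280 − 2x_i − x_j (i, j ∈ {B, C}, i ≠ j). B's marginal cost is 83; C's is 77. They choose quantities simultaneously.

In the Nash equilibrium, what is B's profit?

3042

Firm B's profit: π = x_B(280 − 2x_B − x_C) − 83x_B.
∂π/∂x_B = 197 − 4x_B − x_C = 0 ⇒ x_B = 49.25 − 0.25x_C.
Similarly x_C = 50.75 − 0.25x_B.
Substituting the second reaction function into the first: x_B = 49.25 − 0.25(50.75 − 0.25x_B), which gives 0.9375x_B = 36.5625 ⇒ x_B = 39.
Then x_C = 50.75 − 0.25·39 = 41.
P_B = 280 − 2·39 − 41 = 161.
Profit = (161 − 83)·39 = 3042.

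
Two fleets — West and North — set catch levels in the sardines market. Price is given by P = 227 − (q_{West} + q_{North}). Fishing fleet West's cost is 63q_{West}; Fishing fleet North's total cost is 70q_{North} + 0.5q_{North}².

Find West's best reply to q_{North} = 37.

Fishing fleet West's profit: π = q_{West}(227 − (q_{West} + q_{North})) − 63q_{West}.
∂π/∂q_{West} = 164 − 2q_{West} − q_{North} = 0, so q_{West} = 82 − 0.5q_{North}.
At q_{North} = 37: q_{West} = 82 − 0.5·37 = 63.5.

63.5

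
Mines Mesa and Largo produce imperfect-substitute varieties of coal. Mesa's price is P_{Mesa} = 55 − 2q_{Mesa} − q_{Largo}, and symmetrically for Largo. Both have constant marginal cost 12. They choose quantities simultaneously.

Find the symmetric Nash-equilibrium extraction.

Mine Mesa's profit: π = q_{Mesa}(55 − 2q_{Mesa} − q_{Largo}) − 12q_{Mesa}.
∂π/∂q_{Mesa} = 43 − 4q_{Mesa} − q_{Largo} = 0 ⇒ q_{Mesa} = 10.75 − 0.25q_{Largo}.
By symmetry q_{Largo} = q_{Mesa}; substituting into the reaction function, 1.25q_{Mesa} = 10.75 and q_{Mesa} = 8.6.

8.6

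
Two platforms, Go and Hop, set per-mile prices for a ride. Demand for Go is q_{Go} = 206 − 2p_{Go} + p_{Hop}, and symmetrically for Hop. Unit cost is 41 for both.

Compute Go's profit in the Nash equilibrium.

Go's profit: π = (p_{Go} − 41)(206 − 2p_{Go} + p_{Hop}).
∂π/∂p_{Go} = 288 − 4p_{Go} + p_{Hop} = 0 ⇒ p_{Go} = 72 + 0.25p_{Hop}.
By symmetry p_{Hop} = p_{Go}; substituting into the reaction function, 0.75p_{Go} = 72 and p_{Go} = 96.
q_{Go} = 206 − 2·96 + 96 = 110.
Profit = (96 − 41)·110 = 6050.

6050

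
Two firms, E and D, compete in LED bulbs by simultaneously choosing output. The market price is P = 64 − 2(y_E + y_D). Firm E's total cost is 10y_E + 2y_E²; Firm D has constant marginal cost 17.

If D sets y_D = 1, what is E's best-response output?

6.5

Firm E's profit: π = y_E(64 − 2(y_E + y_D)) − 10y_E − 2y_E².
∂π/∂y_E = 54 − 8y_E − 2y_D = 0, so y_E = 6.75 − 0.25y_D.
At y_D = 1: y_E = 6.75 − 0.25·1 = 6.5.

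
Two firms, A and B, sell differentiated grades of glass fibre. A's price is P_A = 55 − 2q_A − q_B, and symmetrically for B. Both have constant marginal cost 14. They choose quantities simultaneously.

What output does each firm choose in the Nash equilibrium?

8.2

Firm A's profit: π = q_A(55 − 2q_A − q_B) − 14q_A.
∂π/∂q_A = 41 − 4q_A − q_B = 0 ⇒ q_A = 10.25 − 0.25q_B.
Setting q_A = q_B in the reaction function: q_A = 10.25 − 0.25q_A, so q_A = 10.25 / 1.25 = 8.2.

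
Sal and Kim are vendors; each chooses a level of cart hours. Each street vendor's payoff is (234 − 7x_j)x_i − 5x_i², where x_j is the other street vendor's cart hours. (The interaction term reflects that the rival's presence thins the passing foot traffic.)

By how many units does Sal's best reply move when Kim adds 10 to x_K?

Sal's payoff is (234 − 7x_K)x_S − 5x_S².
∂π/∂x_S = 234 − 7x_K − 10x_S = 0, so x_S = 23.4 − 0.7x_K.
The reaction-function slope is −0.7, so a 10-unit rise in x_K moves x_S by −0.7 × 10 = −7. Sal's best response falls — the actions are strategic substitutes.

-7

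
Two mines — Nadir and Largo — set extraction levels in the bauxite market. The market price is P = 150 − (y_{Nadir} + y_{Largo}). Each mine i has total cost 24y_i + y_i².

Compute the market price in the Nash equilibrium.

99.6

Mine Nadir's profit: π = y_{Nadir}(150 − (y_{Nadir} + y_{Largo})) − 24y_{Nadir} − y_{Nadir}².
∂π/∂y_{Nadir} = 126 − 4y_{Nadir} − y_{Largo} = 0, so y_{Nadir} = 31.5 − 0.25y_{Largo}.
The game is symmetric, so in equilibrium y_{Largo} = y_{Nadir}: the reaction function gives 1.25y_{Nadir} = 31.5, hence y_{Nadir} = 25.2.
Equilibrium price: P = 150 − 50.4 = 99.6.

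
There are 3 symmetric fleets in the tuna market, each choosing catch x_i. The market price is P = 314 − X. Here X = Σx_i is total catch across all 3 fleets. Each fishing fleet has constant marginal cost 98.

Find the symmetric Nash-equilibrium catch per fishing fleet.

54

A representative fishing fleet's profit is π_i = x_i(314 − X) − 98x_i, with X = x_i + Σ_{j≠i} x_j.
First-order condition: 216 − 2x_i − Σ_{j≠i} x_j = 0.
Imposing symmetry (x_j = x for all j) turns Σ_{j≠i} x_j into 2x, so 216 = 4x and x = 54.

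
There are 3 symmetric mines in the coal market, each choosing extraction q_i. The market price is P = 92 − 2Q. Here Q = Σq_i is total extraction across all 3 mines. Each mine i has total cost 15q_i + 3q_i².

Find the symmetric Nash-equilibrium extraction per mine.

A representative mine's profit is π_i = q_i(92 − 2Q) − 15q_i − 3q_i², with Q = q_i + Σ_{j≠i} q_j.
First-order condition: 77 − 10q_i − 2Σ_{j≠i} q_j = 0.
In a symmetric equilibrium every mine chooses the same q, so Σ_{j≠i} q_j = 2q. The condition becomes 77 − 14q = 0, giving q = 77/14 = 5.5.

5.5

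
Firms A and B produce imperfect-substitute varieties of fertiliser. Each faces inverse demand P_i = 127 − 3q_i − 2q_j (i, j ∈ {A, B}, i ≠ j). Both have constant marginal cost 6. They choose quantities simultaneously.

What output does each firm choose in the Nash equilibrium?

Firm A's profit: π = q_A(127 − 3q_A − 2q_B) − 6q_A.
∂π/∂q_A = 121 − 6q_A − 2q_B = 0 ⇒ q_A = 121/6 − (1/3)q_B.
By symmetry q_B = q_A; substituting into the reaction function, (4/3)q_A = 121/6 and q_A = 15.125.

15.125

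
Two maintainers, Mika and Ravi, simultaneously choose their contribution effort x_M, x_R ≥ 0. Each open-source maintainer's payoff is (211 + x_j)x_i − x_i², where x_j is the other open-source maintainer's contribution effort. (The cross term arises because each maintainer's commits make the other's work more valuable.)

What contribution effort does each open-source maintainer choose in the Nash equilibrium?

211

Mika's payoff is (211 + x_R)x_M − x_M².
∂π/∂x_M = 211 + x_R − 2x_M = 0, so x_M = 105.5 + 0.5x_R.
By symmetry x_R = x_M; substituting into the reaction function, 0.5x_M = 105.5 and x_M = 211.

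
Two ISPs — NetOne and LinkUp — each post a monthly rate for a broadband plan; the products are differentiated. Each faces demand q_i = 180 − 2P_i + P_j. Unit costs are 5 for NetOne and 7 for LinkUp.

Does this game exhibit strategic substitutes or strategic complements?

NetOne's profit: π = (P_{NetOne} − 5)(180 − 2P_{NetOne} + P_{LinkUp}).
∂π/∂P_{NetOne} = 190 − 4P_{NetOne} + P_{LinkUp} = 0 ⇒ P_{NetOne} = 47.5 + 0.25P_{LinkUp}.
The best-response slope dP_{NetOne}/dP_{LinkUp} = 0.25 > 0: the reaction function is upward-sloping, so the choices are strategic complements.

strategic complements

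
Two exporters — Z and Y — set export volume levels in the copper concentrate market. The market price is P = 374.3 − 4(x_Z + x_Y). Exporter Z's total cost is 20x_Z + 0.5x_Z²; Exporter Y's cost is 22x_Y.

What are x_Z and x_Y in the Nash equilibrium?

25.45, 31.3125

Exporter Z's profit: π = x_Z(374.3 − 4(x_Z + x_Y)) − 20x_Z − 0.5x_Z².
∂π/∂x_Z = 354.3 − 9x_Z − 4x_Y = 0, so x_Z = 1181/30 − (4/9)x_Y.
For Y: ∂π/∂x_Y = 352.3 − 8x_Y − 4x_Z = 0 ⇒ x_Y = 44.0375 − 0.5x_Z.
Plugging x_Y into Z's best response: x_Z = 1181/30 − (4/9)(44.0375 − 0.5x_Z) ⇒ (7/9)x_Z = 3563/180, so x_Z = 25.45.
Then x_Y = 44.0375 − 0.5·25.45 = 31.3125.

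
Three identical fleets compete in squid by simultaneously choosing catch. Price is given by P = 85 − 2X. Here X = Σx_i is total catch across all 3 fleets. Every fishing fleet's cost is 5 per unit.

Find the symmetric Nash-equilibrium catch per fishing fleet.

10

A representative fishing fleet's profit is π_i = x_i(85 − 2X) − 5x_i, with X = x_i + Σ_{j≠i} x_j.
First-order condition: 80 − 4x_i − 2Σ_{j≠i} x_j = 0.
In a symmetric equilibrium every fishing fleet chooses the same x, so Σ_{j≠i} x_j = 2x. The condition becomes 80 − 8x = 0, giving x = 80/8 = 10.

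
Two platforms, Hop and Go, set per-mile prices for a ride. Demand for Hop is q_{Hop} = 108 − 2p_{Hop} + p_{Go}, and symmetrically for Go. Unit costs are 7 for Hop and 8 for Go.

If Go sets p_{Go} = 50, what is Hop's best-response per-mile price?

Hop's profit: π = (p_{Hop} − 7)(108 − 2p_{Hop} + p_{Go}).
∂π/∂p_{Hop} = 122 − 4p_{Hop} + p_{Go} = 0 ⇒ p_{Hop} = 30.5 + 0.25p_{Go}.
At p_{Go} = 50: p_{Hop} = 30.5 + 0.25·50 = 43.

43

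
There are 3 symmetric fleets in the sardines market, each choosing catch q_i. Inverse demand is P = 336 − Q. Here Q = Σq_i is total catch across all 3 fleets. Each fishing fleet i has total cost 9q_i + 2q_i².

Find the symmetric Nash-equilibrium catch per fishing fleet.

40.875

A representative fishing fleet's profit is π_i = q_i(336 − Q) − 9q_i − 2q_i², with Q = q_i + Σ_{j≠i} q_j.
First-order condition: 327 − 6q_i − Σ_{j≠i} q_j = 0.
With identical fishing fleets, set every q_j = q: then 327 − 6q − 2q = 0, i.e. q = 327/8 = 40.875.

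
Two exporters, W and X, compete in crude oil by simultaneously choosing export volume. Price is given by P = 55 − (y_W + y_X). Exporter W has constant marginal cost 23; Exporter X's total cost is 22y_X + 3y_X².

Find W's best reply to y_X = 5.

13.5

Exporter W's profit: π = y_W(55 − (y_W + y_X)) − 23y_W.
∂π/∂y_W = 32 − 2y_W − y_X = 0, so y_W = 16 − 0.5y_X.
At y_X = 5: y_W = 16 − 0.5·5 = 13.5.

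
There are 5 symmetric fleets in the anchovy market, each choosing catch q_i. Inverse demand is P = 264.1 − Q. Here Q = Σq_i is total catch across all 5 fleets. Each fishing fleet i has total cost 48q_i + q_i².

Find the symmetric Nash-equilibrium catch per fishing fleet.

27.0125

A representative fishing fleet's profit is π_i = q_i(264.1 − Q) − 48q_i − q_i², with Q = q_i + Σ_{j≠i} q_j.
First-order condition: 216.1 − 4q_i − Σ_{j≠i} q_j = 0.
Imposing symmetry (q_j = q for all j) turns Σ_{j≠i} q_j into 4q, so 216.1 = 8q and q = 27.0125.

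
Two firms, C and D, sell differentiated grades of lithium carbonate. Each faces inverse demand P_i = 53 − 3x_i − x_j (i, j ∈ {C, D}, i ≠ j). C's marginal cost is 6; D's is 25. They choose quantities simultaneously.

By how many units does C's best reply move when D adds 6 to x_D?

-1

Firm C's profit: π = x_C(53 − 3x_C − x_D) − 6x_C.
∂π/∂x_C = 47 − 6x_C − x_D = 0 ⇒ x_C = 47/6 − (1/6)x_D.
The reaction-function slope is −1/6, so a 6-unit rise in x_D moves x_C by −1/6 × 6 = −1. C's best response falls — the actions are strategic substitutes.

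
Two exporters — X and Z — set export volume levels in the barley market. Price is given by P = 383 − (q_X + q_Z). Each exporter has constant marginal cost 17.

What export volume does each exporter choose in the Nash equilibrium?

122

Exporter X's profit: π = q_X(383 − (q_X + q_Z)) − 17q_X.
∂π/∂q_X = 366 − 2q_X − q_Z = 0, so q_X = 183 − 0.5q_Z.
By symmetry q_Z = q_X; substituting into the reaction function, 1.5q_X = 183 and q_X = 122.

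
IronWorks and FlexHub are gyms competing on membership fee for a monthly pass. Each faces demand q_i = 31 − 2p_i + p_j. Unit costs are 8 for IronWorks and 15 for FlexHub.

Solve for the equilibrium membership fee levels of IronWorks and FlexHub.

16.6, 19.4

IronWorks's profit: π = (p_{IronWorks} − 8)(31 − 2p_{IronWorks} + p_{FlexHub}).
∂π/∂p_{IronWorks} = 47 − 4p_{IronWorks} + p_{FlexHub} = 0 ⇒ p_{IronWorks} = 11.75 + 0.25p_{FlexHub}.
Similarly p_{FlexHub} = 15.25 + 0.25p_{IronWorks}.
Substituting the second reaction function into the first: p_{IronWorks} = 11.75 + 0.25(15.25 + 0.25p_{IronWorks}), which gives 0.9375p_{IronWorks} = 15.5625 ⇒ p_{IronWorks} = 16.6.
Then p_{FlexHub} = 15.25 + 0.25·16.6 = 19.4.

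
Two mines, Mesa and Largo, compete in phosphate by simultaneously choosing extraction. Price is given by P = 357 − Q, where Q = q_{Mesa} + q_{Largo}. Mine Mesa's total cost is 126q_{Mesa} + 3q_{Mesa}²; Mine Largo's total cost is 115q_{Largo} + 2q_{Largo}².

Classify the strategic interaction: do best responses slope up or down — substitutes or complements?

Mine Mesa's profit: π = q_{Mesa}(357 − (q_{Mesa} + q_{Largo})) − 126q_{Mesa} − 3q_{Mesa}².
∂π/∂q_{Mesa} = 231 − 8q_{Mesa} − q_{Largo} = 0, so q_{Mesa} = 28.875 − 0.125q_{Largo}.
The best-response slope dq_{Mesa}/dq_{Largo} = −0.125 < 0: the reaction function is downward-sloping, so the choices are strategic substitutes.

strategic substitutes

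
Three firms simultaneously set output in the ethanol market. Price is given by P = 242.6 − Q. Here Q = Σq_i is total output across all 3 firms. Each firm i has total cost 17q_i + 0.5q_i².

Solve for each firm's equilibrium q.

45.12

A representative firm's profit is π_i = q_i(242.6 − Q) − 17q_i − 0.5q_i², with Q = q_i + Σ_{j≠i} q_j.
First-order condition: 225.6 − 3q_i − Σ_{j≠i} q_j = 0.
With identical firms, set every q_j = q: then 225.6 − 3q − 2q = 0, i.e. q = 225.6/5 = 45.12.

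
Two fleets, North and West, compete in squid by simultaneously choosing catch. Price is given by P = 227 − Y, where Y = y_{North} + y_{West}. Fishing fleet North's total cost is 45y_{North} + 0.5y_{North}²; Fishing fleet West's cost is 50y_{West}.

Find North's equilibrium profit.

2098.14

Fishing fleet North's profit: π = y_{North}(227 − (y_{North} + y_{West})) − 45y_{North} − 0.5y_{North}².
∂π/∂y_{North} = 182 − 3y_{North} − y_{West} = 0, so y_{North} = 182/3 − (1/3)y_{West}.
For West: ∂π/∂y_{West} = 177 − 2y_{West} − y_{North} = 0 ⇒ y_{West} = 88.5 − 0.5y_{North}.
Solving the two reaction functions simultaneously: (1 − (−1/3)(−0.5))y_{North} = 182/3 − (1/3)·88.5, so (5/6)y_{North} = 187/6 and y_{North} = 37.4.
Then y_{West} = 88.5 − 0.5·37.4 = 69.8.
Price P = 227 − 107.2 = 119.8.
North's profit: (119.8 − 45)·37.4 − 0.5(37.4)² = 2098.14.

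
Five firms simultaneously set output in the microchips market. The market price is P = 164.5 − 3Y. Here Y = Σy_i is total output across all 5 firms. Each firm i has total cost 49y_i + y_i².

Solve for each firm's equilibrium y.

5.775

A representative firm's profit is π_i = y_i(164.5 − 3Y) − 49y_i − y_i², with Y = y_i + Σ_{j≠i} y_j.
First-order condition: 115.5 − 8y_i − 3Σ_{j≠i} y_j = 0.
In a symmetric equilibrium every firm chooses the same y, so Σ_{j≠i} y_j = 4y. The condition becomes 115.5 − 20y = 0, giving y = 115.5/20 = 5.775.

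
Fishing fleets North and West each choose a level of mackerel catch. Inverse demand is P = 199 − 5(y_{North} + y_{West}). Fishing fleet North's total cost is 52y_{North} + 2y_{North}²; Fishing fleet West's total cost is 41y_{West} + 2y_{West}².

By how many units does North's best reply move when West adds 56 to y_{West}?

-20

Fishing fleet North's profit: π = y_{North}(199 − 5(y_{North} + y_{West})) − 52y_{North} − 2y_{North}².
∂π/∂y_{North} = 147 − 14y_{North} − 5y_{West} = 0, so y_{North} = 10.5 − (5/14)y_{West}.
The reaction-function slope is −5/14, so a 56-unit rise in y_{West} moves y_{North} by −5/14 × 56 = −20. North's best response falls — the actions are strategic substitutes.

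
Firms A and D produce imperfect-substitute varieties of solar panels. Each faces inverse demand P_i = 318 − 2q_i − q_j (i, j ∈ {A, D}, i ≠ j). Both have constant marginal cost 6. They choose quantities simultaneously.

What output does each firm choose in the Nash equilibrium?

Firm A's profit: π = q_A(318 − 2q_A − q_D) − 6q_A.
∂π/∂q_A = 312 − 4q_A − q_D = 0 ⇒ q_A = 78 − 0.25q_D.
Setting q_A = q_D in the reaction function: q_A = 78 − 0.25q_A, so q_A = 78 / 1.25 = 62.4.

62.4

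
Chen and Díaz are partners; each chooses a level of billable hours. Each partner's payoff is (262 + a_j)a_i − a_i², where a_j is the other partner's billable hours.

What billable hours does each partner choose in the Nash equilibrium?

Chen's payoff is (262 + a_D)a_C − a_C².
∂π/∂a_C = 262 + a_D − 2a_C = 0, so a_C = 131 + 0.5a_D.
By symmetry a_D = a_C; substituting into the reaction function, 0.5a_C = 131 and a_C = 262.

262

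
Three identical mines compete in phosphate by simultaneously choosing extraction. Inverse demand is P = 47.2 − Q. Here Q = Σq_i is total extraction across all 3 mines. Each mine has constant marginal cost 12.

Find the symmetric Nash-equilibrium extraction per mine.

A representative mine's profit is π_i = q_i(47.2 − Q) − 12q_i, with Q = q_i + Σ_{j≠i} q_j.
First-order condition: 35.2 − 2q_i − Σ_{j≠i} q_j = 0.
In a symmetric equilibrium every mine chooses the same q, so Σ_{j≠i} q_j = 2q. The condition becomes 35.2 − 4q = 0, giving q = 35.2/4 = 8.8.

8.8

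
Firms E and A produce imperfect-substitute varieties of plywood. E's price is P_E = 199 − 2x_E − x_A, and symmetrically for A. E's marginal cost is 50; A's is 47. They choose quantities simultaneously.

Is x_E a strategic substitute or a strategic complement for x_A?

strategic substitutes

Firm E's profit: π = x_E(199 − 2x_E − x_A) − 50x_E.
∂π/∂x_E = 149 − 4x_E − x_A = 0 ⇒ x_E = 37.25 − 0.25x_A.
The best-response slope dx_E/dx_A = −0.25 < 0: the reaction function is downward-sloping, so the choices are strategic substitutes.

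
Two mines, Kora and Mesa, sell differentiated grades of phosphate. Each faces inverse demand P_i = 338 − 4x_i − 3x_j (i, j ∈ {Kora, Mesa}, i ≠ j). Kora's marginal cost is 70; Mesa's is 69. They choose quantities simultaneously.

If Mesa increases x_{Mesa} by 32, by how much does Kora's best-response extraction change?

-12

Mine Kora's profit: π = x_{Kora}(338 − 4x_{Kora} − 3x_{Mesa}) − 70x_{Kora}.
∂π/∂x_{Kora} = 268 − 8x_{Kora} − 3x_{Mesa} = 0 ⇒ x_{Kora} = 33.5 − 0.375x_{Mesa}.
The reaction-function slope is −0.375, so a 32-unit rise in x_{Mesa} moves x_{Kora} by −0.375 × 32 = −12. Kora's best response falls — the actions are strategic substitutes.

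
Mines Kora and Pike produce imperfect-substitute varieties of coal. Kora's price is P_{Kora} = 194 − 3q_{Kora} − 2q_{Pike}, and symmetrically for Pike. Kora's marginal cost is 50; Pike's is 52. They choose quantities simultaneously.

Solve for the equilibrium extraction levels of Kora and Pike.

18.125, 17.625

Mine Kora's profit: π = q_{Kora}(194 − 3q_{Kora} − 2q_{Pike}) − 50q_{Kora}.
∂π/∂q_{Kora} = 144 − 6q_{Kora} − 2q_{Pike} = 0 ⇒ q_{Kora} = 24 − (1/3)q_{Pike}.
Similarly q_{Pike} = 71/3 − (1/3)q_{Kora}.
Plugging q_{Pike} into Kora's best response: q_{Kora} = 24 − (1/3)(71/3 − (1/3)q_{Kora}) ⇒ (8/9)q_{Kora} = 145/9, so q_{Kora} = 18.125.
Then q_{Pike} = 71/3 − (1/3)·18.125 = 17.625.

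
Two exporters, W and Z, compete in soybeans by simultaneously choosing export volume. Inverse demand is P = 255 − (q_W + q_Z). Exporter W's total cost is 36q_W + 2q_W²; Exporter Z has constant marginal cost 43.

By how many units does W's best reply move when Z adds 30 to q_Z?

Exporter W's profit: π = q_W(255 − (q_W + q_Z)) − 36q_W − 2q_W².
∂π/∂q_W = 219 − 6q_W − q_Z = 0, so q_W = 36.5 − (1/6)q_Z.
The reaction-function slope is −1/6, so a 30-unit rise in q_Z moves q_W by −1/6 × 30 = −5. W's best response falls — the actions are strategic substitutes.

-5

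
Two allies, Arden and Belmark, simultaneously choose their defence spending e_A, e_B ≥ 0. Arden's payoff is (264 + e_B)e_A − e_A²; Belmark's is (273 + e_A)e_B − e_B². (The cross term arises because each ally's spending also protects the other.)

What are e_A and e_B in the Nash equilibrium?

267, 270

Expanding Arden's payoff: 264e_A + e_Be_A − e_A².
∂π/∂e_A = 264 + e_B − 2e_A = 0, so e_A = 132 + 0.5e_B.
Likewise for Belmark: e_B = 136.5 + 0.5e_A.
Plugging e_B into Arden's best response: e_A = 132 + 0.5(136.5 + 0.5e_A) ⇒ 0.75e_A = 200.25, so e_A = 267.
Then e_B = 136.5 + 0.5·267 = 270.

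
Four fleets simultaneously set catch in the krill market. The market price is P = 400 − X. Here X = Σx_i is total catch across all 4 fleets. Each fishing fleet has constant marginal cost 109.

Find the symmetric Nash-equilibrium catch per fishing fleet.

A representative fishing fleet's profit is π_i = x_i(400 − X) − 109x_i, with X = x_i + Σ_{j≠i} x_j.
First-order condition: 291 − 2x_i − Σ_{j≠i} x_j = 0.
With identical fishing fleets, set every x_j = x: then 291 − 2x − 3x = 0, i.e. x = 291/5 = 58.2.

58.2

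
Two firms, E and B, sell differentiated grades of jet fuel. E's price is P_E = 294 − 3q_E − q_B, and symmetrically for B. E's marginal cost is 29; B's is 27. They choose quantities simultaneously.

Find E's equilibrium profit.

Firm E's profit: π = q_E(294 − 3q_E − q_B) − 29q_E.
∂π/∂q_E = 265 − 6q_E − q_B = 0 ⇒ q_E = 265/6 − (1/6)q_B.
Similarly q_B = 44.5 − (1/6)q_E.
Substituting the second reaction function into the first: q_E = 265/6 − (1/6)(44.5 − (1/6)q_E), which gives (35/36)q_E = 36.75 ⇒ q_E = 37.8.
Then q_B = 44.5 − (1/6)·37.8 = 38.2.
P_E = 294 − 3·37.8 − 38.2 = 142.4.
Profit = (142.4 − 29)·37.8 = 4286.52.

4286.52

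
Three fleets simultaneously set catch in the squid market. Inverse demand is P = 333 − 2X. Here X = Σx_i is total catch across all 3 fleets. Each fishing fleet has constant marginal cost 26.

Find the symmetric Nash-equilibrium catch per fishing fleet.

A representative fishing fleet's profit is π_i = x_i(333 − 2X) − 26x_i, with X = x_i + Σ_{j≠i} x_j.
First-order condition: 307 − 4x_i − 2Σ_{j≠i} x_j = 0.
In a symmetric equilibrium every fishing fleet chooses the same x, so Σ_{j≠i} x_j = 2x. The condition becomes 307 − 8x = 0, giving x = 307/8 = 38.375.

38.375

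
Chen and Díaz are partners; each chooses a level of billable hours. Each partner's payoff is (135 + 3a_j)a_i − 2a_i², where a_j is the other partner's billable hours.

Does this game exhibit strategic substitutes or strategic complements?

Chen's payoff is (135 + 3a_D)a_C − 2a_C².
∂π/∂a_C = 135 + 3a_D − 4a_C = 0, so a_C = 33.75 + 0.75a_D.
The best-response slope da_C/da_D = 0.75 > 0: the reaction function is upward-sloping, so the choices are strategic complements.

strategic complements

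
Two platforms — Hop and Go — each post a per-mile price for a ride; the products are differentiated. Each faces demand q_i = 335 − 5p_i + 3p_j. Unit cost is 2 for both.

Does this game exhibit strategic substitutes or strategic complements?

strategic complements

Hop's profit: π = (p_{Hop} − 2)(335 − 5p_{Hop} + 3p_{Go}).
∂π/∂p_{Hop} = 345 − 10p_{Hop} + 3p_{Go} = 0 ⇒ p_{Hop} = 34.5 + 0.3p_{Go}.
The best-response slope dp_{Hop}/dp_{Go} = 0.3 > 0: the reaction function is upward-sloping, so the choices are strategic complements.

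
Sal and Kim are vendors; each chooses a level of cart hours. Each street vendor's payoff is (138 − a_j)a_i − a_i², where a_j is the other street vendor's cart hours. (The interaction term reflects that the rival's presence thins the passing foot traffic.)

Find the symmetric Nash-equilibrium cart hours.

46

Sal's payoff is (138 − a_K)a_S − a_S².
∂π/∂a_S = 138 − a_K − 2a_S = 0, so a_S = 69 − 0.5a_K.
The game is symmetric, so in equilibrium a_K = a_S: the reaction function gives 1.5a_S = 69, hence a_S = 46.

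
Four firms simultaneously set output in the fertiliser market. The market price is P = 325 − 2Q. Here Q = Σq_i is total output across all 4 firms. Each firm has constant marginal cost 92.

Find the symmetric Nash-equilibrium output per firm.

23.3

A representative firm's profit is π_i = q_i(325 − 2Q) − 92q_i, with Q = q_i + Σ_{j≠i} q_j.
First-order condition: 233 − 4q_i − 2Σ_{j≠i} q_j = 0.
With identical firms, set every q_j = q: then 233 − 4q − 6q = 0, i.e. q = 233/10 = 23.3.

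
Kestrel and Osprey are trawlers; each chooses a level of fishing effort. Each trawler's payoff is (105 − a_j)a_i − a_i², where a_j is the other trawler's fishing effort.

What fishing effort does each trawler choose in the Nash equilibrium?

35

Kestrel's payoff is (105 − a_O)a_K − a_K².
∂π/∂a_K = 105 − a_O − 2a_K = 0, so a_K = 52.5 − 0.5a_O.
Setting a_K = a_O in the reaction function: a_K = 52.5 − 0.5a_K, so a_K = 52.5 / 1.5 = 35.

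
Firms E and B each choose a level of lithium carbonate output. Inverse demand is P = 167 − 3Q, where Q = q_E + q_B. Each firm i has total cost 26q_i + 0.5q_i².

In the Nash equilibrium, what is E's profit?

Firm E's profit: π = q_E(167 − 3(q_E + q_B)) − 26q_E − 0.5q_E².
∂π/∂q_E = 141 − 7q_E − 3q_B = 0, so q_E = 141/7 − (3/7)q_B.
Setting q_E = q_B in the reaction function: q_E = 141/7 − (3/7)q_E, so q_E = (141/7) / (10/7) = 14.1.
Price P = 167 − 3·28.2 = 82.4.
E's profit: (82.4 − 26)·14.1 − 0.5(14.1)² = 695.835.

695.835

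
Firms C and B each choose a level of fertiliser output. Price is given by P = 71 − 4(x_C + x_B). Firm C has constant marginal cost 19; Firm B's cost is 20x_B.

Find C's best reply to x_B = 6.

Firm C's profit: π = x_C(71 − 4(x_C + x_B)) − 19x_C.
∂π/∂x_C = 52 − 8x_C − 4x_B = 0, so x_C = 6.5 − 0.5x_B.
At x_B = 6: x_C = 6.5 − 0.5·6 = 3.5.

3.5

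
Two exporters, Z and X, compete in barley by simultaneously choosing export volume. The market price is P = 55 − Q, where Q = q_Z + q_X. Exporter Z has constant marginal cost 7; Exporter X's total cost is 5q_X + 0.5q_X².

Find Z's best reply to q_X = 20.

Exporter Z's profit: π = q_Z(55 − (q_Z + q_X)) − 7q_Z.
∂π/∂q_Z = 48 − 2q_Z − q_X = 0, so q_Z = 24 − 0.5q_X.
At q_X = 20: q_Z = 24 − 0.5·20 = 14.

14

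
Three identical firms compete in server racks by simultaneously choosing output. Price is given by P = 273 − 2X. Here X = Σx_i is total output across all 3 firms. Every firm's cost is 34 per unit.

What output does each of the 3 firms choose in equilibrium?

29.875

A representative firm's profit is π_i = x_i(273 − 2X) − 34x_i, with X = x_i + Σ_{j≠i} x_j.
First-order condition: 239 − 4x_i − 2Σ_{j≠i} x_j = 0.
In a symmetric equilibrium every firm chooses the same x, so Σ_{j≠i} x_j = 2x. The condition becomes 239 − 8x = 0, giving x = 239/8 = 29.875.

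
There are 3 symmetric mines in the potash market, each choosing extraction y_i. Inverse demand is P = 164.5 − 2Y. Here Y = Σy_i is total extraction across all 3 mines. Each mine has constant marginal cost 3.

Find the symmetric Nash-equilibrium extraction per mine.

A representative mine's profit is π_i = y_i(164.5 − 2Y) − 3y_i, with Y = y_i + Σ_{j≠i} y_j.
First-order condition: 161.5 − 4y_i − 2Σ_{j≠i} y_j = 0.
Imposing symmetry (y_j = y for all j) turns Σ_{j≠i} y_j into 2y, so 161.5 = 8y and y = 20.1875.

20.1875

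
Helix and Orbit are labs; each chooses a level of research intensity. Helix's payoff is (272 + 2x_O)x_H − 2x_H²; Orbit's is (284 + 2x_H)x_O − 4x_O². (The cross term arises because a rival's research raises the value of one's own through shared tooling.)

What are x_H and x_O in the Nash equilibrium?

Expanding Helix's payoff: 272x_H + 2x_Ox_H − 2x_H².
∂π/∂x_H = 272 + 2x_O − 4x_H = 0, so x_H = 68 + 0.5x_O.
Likewise for Orbit: x_O = 35.5 + 0.25x_H.
Substituting the second reaction function into the first: x_H = 68 + 0.5(35.5 + 0.25x_H), which gives 0.875x_H = 85.75 ⇒ x_H = 98.
Then x_O = 35.5 + 0.25·98 = 60.

98, 60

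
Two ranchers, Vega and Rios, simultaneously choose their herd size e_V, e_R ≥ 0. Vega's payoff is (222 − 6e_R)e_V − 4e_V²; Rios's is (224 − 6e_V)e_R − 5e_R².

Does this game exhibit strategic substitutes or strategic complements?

strategic substitutes

Expanding Vega's payoff: 222e_V − 6e_Re_V − 4e_V².
∂π/∂e_V = 222 − 6e_R − 8e_V = 0, so e_V = 27.75 − 0.75e_R.
The best-response slope de_V/de_R = −0.75 < 0: the reaction function is downward-sloping, so the choices are strategic substitutes.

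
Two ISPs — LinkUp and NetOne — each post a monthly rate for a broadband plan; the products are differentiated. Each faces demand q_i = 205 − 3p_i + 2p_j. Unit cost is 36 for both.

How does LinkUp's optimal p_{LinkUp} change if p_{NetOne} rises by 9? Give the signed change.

LinkUp's profit: π = (p_{LinkUp} − 36)(205 − 3p_{LinkUp} + 2p_{NetOne}).
∂π/∂p_{LinkUp} = 313 − 6p_{LinkUp} + 2p_{NetOne} = 0 ⇒ p_{LinkUp} = 313/6 + (1/3)p_{NetOne}.
The reaction-function slope is 1/3, so a 9-unit rise in p_{NetOne} moves p_{LinkUp} by 1/3 × 9 = 3. LinkUp's best response rises — the actions are strategic complements.

3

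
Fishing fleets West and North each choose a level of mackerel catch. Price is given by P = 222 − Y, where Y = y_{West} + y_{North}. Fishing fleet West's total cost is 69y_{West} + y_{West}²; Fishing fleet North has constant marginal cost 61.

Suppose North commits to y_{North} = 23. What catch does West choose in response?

32.5

Fishing fleet West's profit: π = y_{West}(222 − (y_{West} + y_{North})) − 69y_{West} − y_{West}².
∂π/∂y_{West} = 153 − 4y_{West} − y_{North} = 0, so y_{West} = 38.25 − 0.25y_{North}.
At y_{North} = 23: y_{West} = 38.25 − 0.25·23 = 32.5.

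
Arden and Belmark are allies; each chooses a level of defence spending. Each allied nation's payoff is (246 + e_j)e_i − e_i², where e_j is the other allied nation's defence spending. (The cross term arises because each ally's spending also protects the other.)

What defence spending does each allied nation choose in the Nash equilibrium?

Arden's payoff is (246 + e_B)e_A − e_A².
∂π/∂e_A = 246 + e_B − 2e_A = 0, so e_A = 123 + 0.5e_B.
By symmetry e_B = e_A; substituting into the reaction function, 0.5e_A = 123 and e_A = 246.

246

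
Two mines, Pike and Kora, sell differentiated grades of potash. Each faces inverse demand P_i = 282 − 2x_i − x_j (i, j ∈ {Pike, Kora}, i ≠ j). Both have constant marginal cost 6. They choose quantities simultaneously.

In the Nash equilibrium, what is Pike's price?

Mine Pike's profit: π = x_{Pike}(282 − 2x_{Pike} − x_{Kora}) − 6x_{Pike}.
∂π/∂x_{Pike} = 276 − 4x_{Pike} − x_{Kora} = 0 ⇒ x_{Pike} = 69 − 0.25x_{Kora}.
Setting x_{Pike} = x_{Kora} in the reaction function: x_{Pike} = 69 − 0.25x_{Pike}, so x_{Pike} = 69 / 1.25 = 55.2.
P_{Pike} = 282 − 2·55.2 − 55.2 = 116.4.

116.4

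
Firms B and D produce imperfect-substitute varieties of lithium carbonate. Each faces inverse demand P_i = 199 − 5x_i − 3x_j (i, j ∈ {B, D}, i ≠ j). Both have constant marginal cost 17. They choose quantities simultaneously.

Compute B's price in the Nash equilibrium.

87

Firm B's profit: π = x_B(199 − 5x_B − 3x_D) − 17x_B.
∂π/∂x_B = 182 − 10x_B − 3x_D = 0 ⇒ x_B = 18.2 − 0.3x_D.
The game is symmetric, so in equilibrium x_D = x_B: the reaction function gives 1.3x_B = 18.2, hence x_B = 14.
P_B = 199 − 5·14 − 3·14 = 87.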